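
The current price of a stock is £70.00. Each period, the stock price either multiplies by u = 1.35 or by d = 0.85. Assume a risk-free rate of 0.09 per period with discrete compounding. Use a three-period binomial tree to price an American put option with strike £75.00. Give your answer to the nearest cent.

£8.07

Risk-neutral probability p = (1 + 0.09 − 0.85)/(1.35 − 0.85) = 0.2400/0.5000 = 0.4800
Terminal stock prices: S_uuu = 172.2, S_uud = 108.4, S_udd = 68.28, S_ddd = 42.99
Terminal payoffs (K − S): max(-97.23, 0) = 0, max(-33.44, 0) = 0, max(6.724, 0) = 6.724, max(32.01, 0) = 32.01
Node uu (S = 127.6): continuation = 1/1.09·[0.4800·0.0000 + 0.5200·0.0000] = 0.0000; exercise value = 0.0000 ≤ continuation, so V_uu = 0.0000
Node ud (S = 80.33): continuation = 1/1.09·[0.4800·0.0000 + 0.5200·6.7238] = 3.2077; exercise value = 0.0000 ≤ continuation, so V_ud = 3.2077
Node dd (S = 50.57): continuation = 1/1.09·[0.4800·6.7238 + 0.5200·32.0113] = 18.2323; exercise value = 24.4250 > continuation, so V_dd = 24.4250 (exercise)
Node u (S = 94.5): continuation = 1/1.09·[0.4800·0.0000 + 0.5200·3.2077] = 1.5303; exercise value = 0.0000 ≤ continuation, so V_u = 1.5303
Node d (S = 59.5): continuation = 1/1.09·[0.4800·3.2077 + 0.5200·24.4250] = 13.0648; exercise value = 15.5000 > continuation, so V_d = 15.5000 (exercise)
Node 0 (S = 70): continuation = 1/1.09·[0.4800·1.5303 + 0.5200·15.5000] = 8.0684; exercise value = 5.0000 ≤ continuation, so V_0 = 8.0684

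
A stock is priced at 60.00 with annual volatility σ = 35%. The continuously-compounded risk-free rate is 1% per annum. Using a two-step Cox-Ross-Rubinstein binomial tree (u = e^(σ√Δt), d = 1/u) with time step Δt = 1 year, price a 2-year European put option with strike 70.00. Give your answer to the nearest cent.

17.72

CRR parameters: u = e^(σ√Δt) = e^(0.35·√1) = 1.4191, d = 1/u = 0.7047
Per-period rate: rΔt = 0.01·1 = 0.01, so R = e^0.01 = 1.0101
Risk-neutral probability p = (e^0.01 − 0.7047)/(1.4191 − 0.7047) = 0.3054/0.7144 = 0.4275
Terminal stock prices: S_uu = 120.8, S_ud = 60, S_dd = 29.8
Terminal payoffs (K − S): max(-50.83, 0) = 0, max(10, 0) = 10, max(40.2, 0) = 40.2
Node u (S = 85.14): V_u = e^(−0.01)·[0.4275·0.0000 + 0.5725·10.0000] = 5.6685
Node d (S = 42.28): V_d = e^(−0.01)·[0.4275·10.0000 + 0.5725·40.2049] = 27.0222
Node 0 (S = 60): V_0 = e^(−0.01)·[0.4275·5.6685 + 0.5725·27.0222] = 17.7165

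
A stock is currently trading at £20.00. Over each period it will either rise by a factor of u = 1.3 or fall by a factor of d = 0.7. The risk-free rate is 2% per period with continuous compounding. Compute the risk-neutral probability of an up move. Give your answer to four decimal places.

p = 0.5337

Risk-neutral probability p = (e^0.02 − 0.7)/(1.3 − 0.7) = 0.3202/0.6000 = 0.5337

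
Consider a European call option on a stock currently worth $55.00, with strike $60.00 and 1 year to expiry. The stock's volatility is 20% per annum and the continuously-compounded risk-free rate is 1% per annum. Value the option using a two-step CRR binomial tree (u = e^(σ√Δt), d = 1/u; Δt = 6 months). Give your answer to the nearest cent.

$2.99

CRR parameters: u = e^(σ√Δt) = e^(0.2·√0.5) = 1.1519, d = 1/u = 0.8681
Per-period rate: rΔt = 0.01·0.5 = 0.005, so R = e^0.005 = 1.0050
Risk-neutral probability p = (e^0.005 − 0.8681)/(1.1519 − 0.8681) = 0.1369/0.2838 = 0.4824
Terminal stock prices: S_uu = 72.98, S_ud = 55, S_dd = 41.45
Terminal payoffs (S − K): max(12.98, 0) = 12.98, max(-5, 0) = 0, max(-18.55, 0) = 0
Node u (S = 63.36): V_u = e^(−0.005)·[0.4824·12.9793 + 0.5176·0.0000] = 6.2296
Node d (S = 47.75): V_d = e^(−0.005)·[0.4824·0.0000 + 0.5176·0.0000] = 0.0000
Node 0 (S = 55): V_0 = e^(−0.005)·[0.4824·6.2296 + 0.5176·0.0000] = 2.9899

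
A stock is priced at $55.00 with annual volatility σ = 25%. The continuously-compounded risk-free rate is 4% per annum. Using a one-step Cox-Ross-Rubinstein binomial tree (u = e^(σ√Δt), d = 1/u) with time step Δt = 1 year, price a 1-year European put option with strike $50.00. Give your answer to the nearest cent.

CRR parameters: u = e^(σ√Δt) = e^(0.25·√1) = 1.2840, d = 1/u = 0.7788
Per-period rate: rΔt = 0.04·1 = 0.04, so R = e^0.04 = 1.0408
Risk-neutral probability p = (e^0.04 − 0.7788)/(1.2840 − 0.7788) = 0.2620/0.5052 = 0.5186
Terminal stock prices: S_u = 70.62, S_d = 42.83
Terminal payoffs (K − S): max(-20.62, 0) = 0, max(7.166, 0) = 7.166
Node 0 (S = 55): V_0 = e^(−0.04)·[0.5186·0.0000 + 0.4814·7.1660] = 3.3144

$3.31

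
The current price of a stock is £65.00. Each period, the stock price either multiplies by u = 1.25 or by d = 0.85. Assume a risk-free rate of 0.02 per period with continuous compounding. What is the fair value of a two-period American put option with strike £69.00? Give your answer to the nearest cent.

£7.74

Risk-neutral probability p = (e^0.02 − 0.85)/(1.25 − 0.85) = 0.1702/0.4000 = 0.4255
Terminal stock prices: S_uu = 101.6, S_ud = 69.06, S_dd = 46.96
Terminal payoffs (K − S): max(-32.56, 0) = 0, max(-0.0625, 0) = 0, max(22.04, 0) = 22.04
Node u (S = 81.25): continuation = e^(−0.02)·[0.4255·0.0000 + 0.5745·0.0000] = 0.0000; exercise value = 0.0000 ≤ continuation, so V_u = 0.0000
Node d (S = 55.25): continuation = e^(−0.02)·[0.4255·0.0000 + 0.5745·22.0375] = 12.4098; exercise value = 13.7500 > continuation, so V_d = 13.7500 (exercise)
Node 0 (S = 65): continuation = e^(−0.02)·[0.4255·0.0000 + 0.5745·13.7500] = 7.7429; exercise value = 4.0000 ≤ continuation, so V_0 = 7.7429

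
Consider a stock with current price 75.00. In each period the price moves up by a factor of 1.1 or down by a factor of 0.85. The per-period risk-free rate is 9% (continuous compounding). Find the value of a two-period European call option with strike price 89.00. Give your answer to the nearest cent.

Risk-neutral probability p = (e^0.09 − 0.85)/(1.1 − 0.85) = 0.2442/0.2500 = 0.9767
Terminal stock prices: S_uu = 90.75, S_ud = 70.12, S_dd = 54.19
Terminal payoffs (S − K): max(1.75, 0) = 1.75, max(-18.88, 0) = 0, max(-34.81, 0) = 0
Node u (S = 82.5): V_u = e^(−0.09)·[0.9767·1.7500 + 0.0233·0.0000] = 1.5621
Node d (S = 63.75): V_d = e^(−0.09)·[0.9767·0.0000 + 0.0233·0.0000] = 0.0000
Node 0 (S = 75): V_0 = e^(−0.09)·[0.9767·1.5621 + 0.0233·0.0000] = 1.3944

1.39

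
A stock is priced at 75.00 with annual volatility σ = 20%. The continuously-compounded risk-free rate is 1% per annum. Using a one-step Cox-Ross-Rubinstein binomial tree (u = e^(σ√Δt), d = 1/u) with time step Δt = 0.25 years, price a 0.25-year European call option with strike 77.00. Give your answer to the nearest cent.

2.86

CRR parameters: u = e^(σ√Δt) = e^(0.2·√0.25) = 1.1052, d = 1/u = 0.9048
Per-period rate: rΔt = 0.01·0.25 = 0.0025, so R = e^0.0025 = 1.0025
Risk-neutral probability p = (e^0.0025 − 0.9048)/(1.1052 − 0.9048) = 0.0977/0.2003 = 0.4875
Terminal stock prices: S_u = 82.89, S_d = 67.86
Terminal payoffs (S − K): max(5.888, 0) = 5.888, max(-9.137, 0) = 0
Node 0 (S = 75): V_0 = e^(−0.0025)·[0.4875·5.8878 + 0.5125·0.0000] = 2.8632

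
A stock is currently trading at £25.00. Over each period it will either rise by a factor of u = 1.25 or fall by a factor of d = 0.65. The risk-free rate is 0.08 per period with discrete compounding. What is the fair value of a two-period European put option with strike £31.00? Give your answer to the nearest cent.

£5.13

Risk-neutral probability p = (1 + 0.08 − 0.65)/(1.25 − 0.65) = 0.4300/0.6000 = 0.7167
Terminal stock prices: S_uu = 39.06, S_ud = 20.31, S_dd = 10.56
Terminal payoffs (K − S): max(-8.062, 0) = 0, max(10.69, 0) = 10.69, max(20.44, 0) = 20.44
Node u (S = 31.25): V_u = 1/1.08·[0.7167·0.0000 + 0.2833·10.6875] = 2.8038
Node d (S = 16.25): V_d = 1/1.08·[0.7167·10.6875 + 0.2833·20.4375] = 12.4537
Node 0 (S = 25): V_0 = 1/1.08·[0.7167·2.8038 + 0.2833·12.4537] = 5.1277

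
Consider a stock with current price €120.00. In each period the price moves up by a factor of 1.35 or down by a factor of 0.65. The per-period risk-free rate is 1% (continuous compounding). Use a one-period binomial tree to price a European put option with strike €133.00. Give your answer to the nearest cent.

€26.44

Risk-neutral probability p = (e^0.01 − 0.65)/(1.35 − 0.65) = 0.3601/0.7000 = 0.5144
Terminal stock prices: S_u = 162, S_d = 78
Terminal payoffs (K − S): max(-29, 0) = 0, max(55, 0) = 55
Node 0 (S = 120): V_0 = e^(−0.01)·[0.5144·0.0000 + 0.4856·55.0000] = 26.4446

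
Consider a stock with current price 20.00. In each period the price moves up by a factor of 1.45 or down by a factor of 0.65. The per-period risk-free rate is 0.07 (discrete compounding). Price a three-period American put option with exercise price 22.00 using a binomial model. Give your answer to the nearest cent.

4.94

Risk-neutral probability p = (1 + 0.07 − 0.65)/(1.45 − 0.65) = 0.4200/0.8000 = 0.5250
Terminal stock prices: S_uuu = 60.97, S_uud = 27.33, S_udd = 12.25, S_ddd = 5.492
Terminal payoffs (K − S): max(-38.97, 0) = 0, max(-5.332, 0) = 0, max(9.747, 0) = 9.747, max(16.51, 0) = 16.51
Node uu (S = 42.05): continuation = 1/1.07·[0.5250·0.0000 + 0.4750·0.0000] = 0.0000; exercise value = 0.0000 ≤ continuation, so V_uu = 0.0000
Node ud (S = 18.85): continuation = 1/1.07·[0.5250·0.0000 + 0.4750·9.7475] = 4.3272; exercise value = 3.1500 ≤ continuation, so V_ud = 4.3272
Node dd (S = 8.45): continuation = 1/1.07·[0.5250·9.7475 + 0.4750·16.5075] = 12.1107; exercise value = 13.5500 > continuation, so V_dd = 13.5500 (exercise)
Node u (S = 29): continuation = 1/1.07·[0.5250·0.0000 + 0.4750·4.3272] = 1.9209; exercise value = 0.0000 ≤ continuation, so V_u = 1.9209
Node d (S = 13): continuation = 1/1.07·[0.5250·4.3272 + 0.4750·13.5500] = 8.1383; exercise value = 9.0000 > continuation, so V_d = 9.0000 (exercise)
Node 0 (S = 20): continuation = 1/1.07·[0.5250·1.9209 + 0.4750·9.0000] = 4.9378; exercise value = 2.0000 ≤ continuation, so V_0 = 4.9378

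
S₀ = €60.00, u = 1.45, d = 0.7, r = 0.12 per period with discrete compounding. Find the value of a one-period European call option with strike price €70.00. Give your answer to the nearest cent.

€8.50

Risk-neutral probability p = (1 + 0.12 − 0.7)/(1.45 − 0.7) = 0.4200/0.7500 = 0.5600
Terminal stock prices: S_u = 87, S_d = 42
Terminal payoffs (S − K): max(17, 0) = 17, max(-28, 0) = 0
Node 0 (S = 60): V_0 = 1/1.12·[0.5600·17.0000 + 0.4400·0.0000] = 8.5000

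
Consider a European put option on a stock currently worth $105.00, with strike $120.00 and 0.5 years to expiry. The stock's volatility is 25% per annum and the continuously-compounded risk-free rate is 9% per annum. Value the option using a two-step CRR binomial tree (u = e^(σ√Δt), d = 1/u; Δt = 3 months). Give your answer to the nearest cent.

CRR parameters: u = e^(σ√Δt) = e^(0.25·√0.25) = 1.1331, d = 1/u = 0.8825
Per-period rate: rΔt = 0.09·0.25 = 0.0225, so R = e^0.0225 = 1.0228
Risk-neutral probability p = (e^0.0225 − 0.8825)/(1.1331 − 0.8825) = 0.1403/0.2507 = 0.5596
Terminal stock prices: S_uu = 134.8, S_ud = 105, S_dd = 81.77
Terminal payoffs (K − S): max(-14.82, 0) = 0, max(15, 0) = 15, max(38.23, 0) = 38.23
Node u (S = 119): V_u = e^(−0.0225)·[0.5596·0.0000 + 0.4404·15.0000] = 6.4594
Node d (S = 92.66): V_d = e^(−0.0225)·[0.5596·15.0000 + 0.4404·38.2259] = 24.6680
Node 0 (S = 105): V_0 = e^(−0.0225)·[0.5596·6.4594 + 0.4404·24.6680] = 14.1568

$14.16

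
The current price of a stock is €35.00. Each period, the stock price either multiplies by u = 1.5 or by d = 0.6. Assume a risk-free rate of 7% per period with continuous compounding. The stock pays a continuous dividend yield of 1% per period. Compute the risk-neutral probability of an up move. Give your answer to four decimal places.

Per-period risk-free factor R = e^0.07 = 1.0725; dividend-adjusted growth = e^(0.07−0.01) = 1.0618.
Risk-neutral probability p = (1.0618 − 0.6)/(1.5 − 0.6) = 0.4618/0.9000 = 0.5132

p = 0.5132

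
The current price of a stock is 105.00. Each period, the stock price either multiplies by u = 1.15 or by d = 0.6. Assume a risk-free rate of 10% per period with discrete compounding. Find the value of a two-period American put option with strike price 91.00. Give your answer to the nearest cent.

Risk-neutral probability p = (1 + 0.1 − 0.6)/(1.15 − 0.6) = 0.5000/0.5500 = 0.9091
Terminal stock prices: S_uu = 138.9, S_ud = 72.45, S_dd = 37.8
Terminal payoffs (K − S): max(-47.86, 0) = 0, max(18.55, 0) = 18.55, max(53.2, 0) = 53.2
Node u (S = 120.7): continuation = 1/1.1·[0.9091·0.0000 + 0.0909·18.5500] = 1.5331; exercise value = 0.0000 ≤ continuation, so V_u = 1.5331
Node d (S = 63): continuation = 1/1.1·[0.9091·18.5500 + 0.0909·53.2000] = 19.7273; exercise value = 28.0000 > continuation, so V_d = 28.0000 (exercise)
Node 0 (S = 105): continuation = 1/1.1·[0.9091·1.5331 + 0.0909·28.0000] = 3.5810; exercise value = 0.0000 ≤ continuation, so V_0 = 3.5810

3.58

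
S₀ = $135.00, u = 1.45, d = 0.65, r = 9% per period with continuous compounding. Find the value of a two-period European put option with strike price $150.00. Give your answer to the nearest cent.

Risk-neutral probability p = (e^0.09 − 0.65)/(1.45 − 0.65) = 0.4442/0.8000 = 0.5552
Terminal stock prices: S_uu = 283.8, S_ud = 127.2, S_dd = 57.04
Terminal payoffs (K − S): max(-133.8, 0) = 0, max(22.76, 0) = 22.76, max(92.96, 0) = 92.96
Node u (S = 195.8): V_u = e^(−0.09)·[0.5552·0.0000 + 0.4448·22.7625] = 9.2530
Node d (S = 87.75): V_d = e^(−0.09)·[0.5552·22.7625 + 0.4448·92.9625] = 49.3397
Node 0 (S = 135): V_0 = e^(−0.09)·[0.5552·9.2530 + 0.4448·49.3397] = 24.7518

$24.75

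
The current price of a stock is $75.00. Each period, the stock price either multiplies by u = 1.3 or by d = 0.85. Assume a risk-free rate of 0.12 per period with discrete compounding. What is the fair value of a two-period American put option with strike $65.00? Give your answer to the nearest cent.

Risk-neutral probability p = (1 + 0.12 − 0.85)/(1.3 − 0.85) = 0.2700/0.4500 = 0.6000
Terminal stock prices: S_uu = 126.8, S_ud = 82.88, S_dd = 54.19
Terminal payoffs (K − S): max(-61.75, 0) = 0, max(-17.88, 0) = 0, max(10.81, 0) = 10.81
Node u (S = 97.5): continuation = 1/1.12·[0.6000·0.0000 + 0.4000·0.0000] = 0.0000; exercise value = 0.0000 ≤ continuation, so V_u = 0.0000
Node d (S = 63.75): continuation = 1/1.12·[0.6000·0.0000 + 0.4000·10.8125] = 3.8616; exercise value = 1.2500 ≤ continuation, so V_d = 3.8616
Node 0 (S = 75): continuation = 1/1.12·[0.6000·0.0000 + 0.4000·3.8616] = 1.3791; exercise value = 0.0000 ≤ continuation, so V_0 = 1.3791

$1.38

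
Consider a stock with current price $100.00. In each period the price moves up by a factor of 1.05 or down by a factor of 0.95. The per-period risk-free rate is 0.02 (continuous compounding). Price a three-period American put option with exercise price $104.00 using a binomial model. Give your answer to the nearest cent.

$4.00

Risk-neutral probability p = (e^0.02 − 0.95)/(1.05 − 0.95) = 0.0702/0.1000 = 0.7020
Terminal stock prices: S_uuu = 115.8, S_uud = 104.7, S_udd = 94.76, S_ddd = 85.74
Terminal payoffs (K − S): max(-11.76, 0) = 0, max(-0.7375, 0) = 0, max(9.237, 0) = 9.237, max(18.26, 0) = 18.26
Node uu (S = 110.2): continuation = e^(−0.02)·[0.7020·0.0000 + 0.2980·0.0000] = 0.0000; exercise value = 0.0000 ≤ continuation, so V_uu = 0.0000
Node ud (S = 99.75): continuation = e^(−0.02)·[0.7020·0.0000 + 0.2980·9.2375] = 2.6981; exercise value = 4.2500 > continuation, so V_ud = 4.2500 (exercise)
Node dd (S = 90.25): continuation = e^(−0.02)·[0.7020·9.2375 + 0.2980·18.2625] = 11.6907; exercise value = 13.7500 > continuation, so V_dd = 13.7500 (exercise)
Node u (S = 105): continuation = e^(−0.02)·[0.7020·0.0000 + 0.2980·4.2500] = 1.2414; exercise value = 0.0000 ≤ continuation, so V_u = 1.2414
Node d (S = 95): continuation = e^(−0.02)·[0.7020·4.2500 + 0.2980·13.7500] = 6.9407; exercise value = 9.0000 > continuation, so V_d = 9.0000 (exercise)
Node 0 (S = 100): continuation = e^(−0.02)·[0.7020·1.2414 + 0.2980·9.0000] = 3.4830; exercise value = 4.0000 > continuation, so V_0 = 4.0000 (exercise)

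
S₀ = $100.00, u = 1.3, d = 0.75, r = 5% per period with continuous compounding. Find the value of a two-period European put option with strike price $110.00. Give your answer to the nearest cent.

Risk-neutral probability p = (e^0.05 − 0.75)/(1.3 − 0.75) = 0.3013/0.5500 = 0.5478
Terminal stock prices: S_uu = 169, S_ud = 97.5, S_dd = 56.25
Terminal payoffs (K − S): max(-59, 0) = 0, max(12.5, 0) = 12.5, max(53.75, 0) = 53.75
Node u (S = 130): V_u = e^(−0.05)·[0.5478·0.0000 + 0.4522·12.5000] = 5.3772
Node d (S = 75): V_d = e^(−0.05)·[0.5478·12.5000 + 0.4522·53.7500] = 29.6352
Node 0 (S = 100): V_0 = e^(−0.05)·[0.5478·5.3772 + 0.4522·29.6352] = 15.5503

$15.55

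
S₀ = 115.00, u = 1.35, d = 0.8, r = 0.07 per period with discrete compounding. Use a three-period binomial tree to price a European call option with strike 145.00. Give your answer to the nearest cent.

20.13

Risk-neutral probability p = (1 + 0.07 − 0.8)/(1.35 − 0.8) = 0.2700/0.5500 = 0.4909
Terminal stock prices: S_uuu = 282.9, S_uud = 167.7, S_udd = 99.36, S_ddd = 58.88
Terminal payoffs (S − K): max(137.9, 0) = 137.9, max(22.67, 0) = 22.67, max(-45.64, 0) = 0, max(-86.12, 0) = 0
Node uu (S = 209.6): V_uu = 1/1.07·[0.4909·137.9431 + 0.5091·22.6700] = 74.0735
Node ud (S = 124.2): V_ud = 1/1.07·[0.4909·22.6700 + 0.5091·0.0000] = 10.4008
Node dd (S = 73.6): V_dd = 1/1.07·[0.4909·0.0000 + 0.5091·0.0000] = 0.0000
Node u (S = 155.2): V_u = 1/1.07·[0.4909·74.0735 + 0.5091·10.4008] = 38.9330
Node d (S = 92): V_d = 1/1.07·[0.4909·10.4008 + 0.5091·0.0000] = 4.7718
Node 0 (S = 115): V_0 = 1/1.07·[0.4909·38.9330 + 0.5091·4.7718] = 20.1326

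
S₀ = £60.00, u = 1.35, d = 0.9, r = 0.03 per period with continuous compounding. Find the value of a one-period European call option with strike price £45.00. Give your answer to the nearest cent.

Risk-neutral probability p = (e^0.03 − 0.9)/(1.35 − 0.9) = 0.1305/0.4500 = 0.2899
Terminal stock prices: S_u = 81, S_d = 54
Terminal payoffs (S − K): max(36, 0) = 36, max(9, 0) = 9
Node 0 (S = 60): V_0 = e^(−0.03)·[0.2899·36.0000 + 0.7101·9.0000] = 16.3300

£16.33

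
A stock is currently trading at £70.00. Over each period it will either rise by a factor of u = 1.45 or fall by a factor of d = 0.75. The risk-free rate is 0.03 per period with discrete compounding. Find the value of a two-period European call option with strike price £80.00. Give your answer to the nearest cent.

Risk-neutral probability p = (1 + 0.03 − 0.75)/(1.45 − 0.75) = 0.2800/0.7000 = 0.4000
Terminal stock prices: S_uu = 147.2, S_ud = 76.12, S_dd = 39.38
Terminal payoffs (S − K): max(67.18, 0) = 67.18, max(-3.875, 0) = 0, max(-40.62, 0) = 0
Node u (S = 101.5): V_u = 1/1.03·[0.4000·67.1750 + 0.6000·0.0000] = 26.0874
Node d (S = 52.5): V_d = 1/1.03·[0.4000·0.0000 + 0.6000·0.0000] = 0.0000
Node 0 (S = 70): V_0 = 1/1.03·[0.4000·26.0874 + 0.6000·0.0000] = 10.1310

£10.13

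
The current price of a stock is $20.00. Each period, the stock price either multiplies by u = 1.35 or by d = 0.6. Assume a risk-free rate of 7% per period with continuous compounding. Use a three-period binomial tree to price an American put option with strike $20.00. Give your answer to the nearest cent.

$3.53

Risk-neutral probability p = (e^0.07 − 0.6)/(1.35 − 0.6) = 0.4725/0.7500 = 0.6300
Terminal stock prices: S_uuu = 49.21, S_uud = 21.87, S_udd = 9.72, S_ddd = 4.32
Terminal payoffs (K − S): max(-29.21, 0) = 0, max(-1.87, 0) = 0, max(10.28, 0) = 10.28, max(15.68, 0) = 15.68
Node uu (S = 36.45): continuation = e^(−0.07)·[0.6300·0.0000 + 0.3700·0.0000] = 0.0000; exercise value = 0.0000 ≤ continuation, so V_uu = 0.0000
Node ud (S = 16.2): continuation = e^(−0.07)·[0.6300·0.0000 + 0.3700·10.2800] = 3.5463; exercise value = 3.8000 > continuation, so V_ud = 3.8000 (exercise)
Node dd (S = 7.2): continuation = e^(−0.07)·[0.6300·10.2800 + 0.3700·15.6800] = 11.4479; exercise value = 12.8000 > continuation, so V_dd = 12.8000 (exercise)
Node u (S = 27): continuation = e^(−0.07)·[0.6300·0.0000 + 0.3700·3.8000] = 1.3109; exercise value = 0.0000 ≤ continuation, so V_u = 1.3109
Node d (S = 12): continuation = e^(−0.07)·[0.6300·3.8000 + 0.3700·12.8000] = 6.6479; exercise value = 8.0000 > continuation, so V_d = 8.0000 (exercise)
Node 0 (S = 20): continuation = e^(−0.07)·[0.6300·1.3109 + 0.3700·8.0000] = 3.5299; exercise value = 0.0000 ≤ continuation, so V_0 = 3.5299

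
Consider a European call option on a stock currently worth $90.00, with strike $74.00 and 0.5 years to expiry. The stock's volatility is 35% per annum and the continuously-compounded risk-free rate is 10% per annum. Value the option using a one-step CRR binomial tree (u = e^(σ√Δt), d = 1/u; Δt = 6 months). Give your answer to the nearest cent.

$21.24

CRR parameters: u = e^(σ√Δt) = e^(0.35·√0.5) = 1.2808, d = 1/u = 0.7808
Per-period rate: rΔt = 0.1·0.5 = 0.05, so R = e^0.05 = 1.0513
Risk-neutral probability p = (e^0.05 − 0.7808)/(1.2808 − 0.7808) = 0.2705/0.5000 = 0.5410
Terminal stock prices: S_u = 115.3, S_d = 70.27
Terminal payoffs (S − K): max(41.27, 0) = 41.27, max(-3.732, 0) = 0
Node 0 (S = 90): V_0 = e^(−0.05)·[0.5410·41.2723 + 0.4590·0.0000] = 21.2384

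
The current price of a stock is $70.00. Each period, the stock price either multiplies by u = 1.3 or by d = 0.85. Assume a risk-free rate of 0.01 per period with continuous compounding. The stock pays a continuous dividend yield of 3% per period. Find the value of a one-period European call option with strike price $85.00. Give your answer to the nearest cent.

$1.72

Per-period risk-free factor R = e^0.01 = 1.0101; dividend-adjusted growth = e^(0.01−0.03) = 0.9802.
Risk-neutral probability p = (0.9802 − 0.85)/(1.3 − 0.85) = 0.1302/0.4500 = 0.2893
Terminal stock prices: S_u = 91, S_d = 59.5
Terminal payoffs (S − K): max(6, 0) = 6, max(-25.5, 0) = 0
Node 0 (S = 70): V_0 = e^(−0.01)·[0.2893·6.0000 + 0.7107·0.0000] = 1.7187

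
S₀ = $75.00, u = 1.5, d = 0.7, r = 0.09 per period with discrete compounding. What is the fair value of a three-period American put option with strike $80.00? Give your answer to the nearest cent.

$15.39

Risk-neutral probability p = (1 + 0.09 − 0.7)/(1.5 − 0.7) = 0.3900/0.8000 = 0.4875
Terminal stock prices: S_uuu = 253.1, S_uud = 118.1, S_udd = 55.12, S_ddd = 25.72
Terminal payoffs (K − S): max(-173.1, 0) = 0, max(-38.12, 0) = 0, max(24.88, 0) = 24.88, max(54.28, 0) = 54.28
Node uu (S = 168.8): continuation = 1/1.09·[0.4875·0.0000 + 0.5125·0.0000] = 0.0000; exercise value = 0.0000 ≤ continuation, so V_uu = 0.0000
Node ud (S = 78.75): continuation = 1/1.09·[0.4875·0.0000 + 0.5125·24.8750] = 11.6958; exercise value = 1.2500 ≤ continuation, so V_ud = 11.6958
Node dd (S = 36.75): continuation = 1/1.09·[0.4875·24.8750 + 0.5125·54.2750] = 36.6445; exercise value = 43.2500 > continuation, so V_dd = 43.2500 (exercise)
Node u (S = 112.5): continuation = 1/1.09·[0.4875·0.0000 + 0.5125·11.6958] = 5.4992; exercise value = 0.0000 ≤ continuation, so V_u = 5.4992
Node d (S = 52.5): continuation = 1/1.09·[0.4875·11.6958 + 0.5125·43.2500] = 25.5664; exercise value = 27.5000 > continuation, so V_d = 27.5000 (exercise)
Node 0 (S = 75): continuation = 1/1.09·[0.4875·5.4992 + 0.5125·27.5000] = 15.3895; exercise value = 5.0000 ≤ continuation, so V_0 = 15.3895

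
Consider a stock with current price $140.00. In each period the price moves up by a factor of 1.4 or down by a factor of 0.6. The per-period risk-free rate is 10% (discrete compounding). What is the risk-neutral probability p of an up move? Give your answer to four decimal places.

Risk-neutral probability p = (1 + 0.1 − 0.6)/(1.4 − 0.6) = 0.5000/0.8000 = 0.6250

p = 0.6250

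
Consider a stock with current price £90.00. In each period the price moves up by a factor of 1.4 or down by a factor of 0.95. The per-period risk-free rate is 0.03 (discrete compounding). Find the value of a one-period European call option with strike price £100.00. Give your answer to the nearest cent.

£4.49

Risk-neutral probability p = (1 + 0.03 − 0.95)/(1.4 − 0.95) = 0.0800/0.4500 = 0.1778
Terminal stock prices: S_u = 126, S_d = 85.5
Terminal payoffs (S − K): max(26, 0) = 26, max(-14.5, 0) = 0
Node 0 (S = 90): V_0 = 1/1.03·[0.1778·26.0000 + 0.8222·0.0000] = 4.4876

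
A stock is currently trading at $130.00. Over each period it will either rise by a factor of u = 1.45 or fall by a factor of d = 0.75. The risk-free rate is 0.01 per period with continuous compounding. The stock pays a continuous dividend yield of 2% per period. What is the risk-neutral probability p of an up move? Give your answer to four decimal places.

Per-period risk-free factor R = e^0.01 = 1.0101; dividend-adjusted growth = e^(0.01−0.02) = 0.9900.
Risk-neutral probability p = (0.9900 − 0.75)/(1.45 − 0.75) = 0.2400/0.7000 = 0.3429

p = 0.3429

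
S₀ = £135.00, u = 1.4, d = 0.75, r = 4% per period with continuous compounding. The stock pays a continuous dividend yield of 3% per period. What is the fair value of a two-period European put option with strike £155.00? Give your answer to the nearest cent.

£32.14

Per-period risk-free factor R = e^0.04 = 1.0408; dividend-adjusted growth = e^(0.04−0.03) = 1.0101.
Risk-neutral probability p = (1.0101 − 0.75)/(1.4 − 0.75) = 0.2601/0.6500 = 0.4001
Terminal stock prices: S_uu = 264.6, S_ud = 141.8, S_dd = 75.94
Terminal payoffs (K − S): max(-109.6, 0) = 0, max(13.25, 0) = 13.25, max(79.06, 0) = 79.06
Node u (S = 189): V_u = e^(−0.04)·[0.4001·0.0000 + 0.5999·13.2500] = 7.6373
Node d (S = 101.2): V_d = e^(−0.04)·[0.4001·13.2500 + 0.5999·79.0625] = 50.6648
Node 0 (S = 135): V_0 = e^(−0.04)·[0.4001·7.6373 + 0.5999·50.6648] = 32.1388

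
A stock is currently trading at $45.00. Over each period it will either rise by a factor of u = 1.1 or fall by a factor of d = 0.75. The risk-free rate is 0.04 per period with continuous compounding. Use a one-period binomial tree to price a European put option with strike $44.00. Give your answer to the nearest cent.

$1.67

Risk-neutral probability p = (e^0.04 − 0.75)/(1.1 − 0.75) = 0.2908/0.3500 = 0.8309
Terminal stock prices: S_u = 49.5, S_d = 33.75
Terminal payoffs (K − S): max(-5.5, 0) = 0, max(10.25, 0) = 10.25
Node 0 (S = 45): V_0 = e^(−0.04)·[0.8309·0.0000 + 0.1691·10.2500] = 1.6654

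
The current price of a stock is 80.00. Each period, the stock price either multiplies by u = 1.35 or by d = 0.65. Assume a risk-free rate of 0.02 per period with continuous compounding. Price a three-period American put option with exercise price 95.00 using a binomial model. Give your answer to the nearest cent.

25.82

Risk-neutral probability p = (e^0.02 − 0.65)/(1.35 − 0.65) = 0.3702/0.7000 = 0.5289
Terminal stock prices: S_uuu = 196.8, S_uud = 94.77, S_udd = 45.63, S_ddd = 21.97
Terminal payoffs (K − S): max(-101.8, 0) = 0, max(0.23, 0) = 0.23, max(49.37, 0) = 49.37, max(73.03, 0) = 73.03
Node uu (S = 145.8): continuation = e^(−0.02)·[0.5289·0.0000 + 0.4711·0.2300] = 0.1062; exercise value = 0.0000 ≤ continuation, so V_uu = 0.1062
Node ud (S = 70.2): continuation = e^(−0.02)·[0.5289·0.2300 + 0.4711·49.3700] = 22.9189; exercise value = 24.8000 > continuation, so V_ud = 24.8000 (exercise)
Node dd (S = 33.8): continuation = e^(−0.02)·[0.5289·49.3700 + 0.4711·73.0300] = 59.3189; exercise value = 61.2000 > continuation, so V_dd = 61.2000 (exercise)
Node u (S = 108): continuation = e^(−0.02)·[0.5289·0.1062 + 0.4711·24.8000] = 11.5080; exercise value = 0.0000 ≤ continuation, so V_u = 11.5080
Node d (S = 52): continuation = e^(−0.02)·[0.5289·24.8000 + 0.4711·61.2000] = 41.1189; exercise value = 43.0000 > continuation, so V_d = 43.0000 (exercise)
Node 0 (S = 80): continuation = e^(−0.02)·[0.5289·11.5080 + 0.4711·43.0000] = 25.8235; exercise value = 15.0000 ≤ continuation, so V_0 = 25.8235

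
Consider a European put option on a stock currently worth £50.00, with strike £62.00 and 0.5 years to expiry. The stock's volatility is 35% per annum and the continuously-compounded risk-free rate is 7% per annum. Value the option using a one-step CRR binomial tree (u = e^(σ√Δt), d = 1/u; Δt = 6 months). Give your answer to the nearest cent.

£10.87

CRR parameters: u = e^(σ√Δt) = e^(0.35·√0.5) = 1.2808, d = 1/u = 0.7808
Per-period rate: rΔt = 0.07·0.5 = 0.035, so R = e^0.035 = 1.0356
Risk-neutral probability p = (e^0.035 − 0.7808)/(1.2808 − 0.7808) = 0.2549/0.5000 = 0.5097
Terminal stock prices: S_u = 64.04, S_d = 39.04
Terminal payoffs (K − S): max(-2.04, 0) = 0, max(22.96, 0) = 22.96
Node 0 (S = 50): V_0 = e^(−0.035)·[0.5097·0.0000 + 0.4903·22.9620] = 10.8716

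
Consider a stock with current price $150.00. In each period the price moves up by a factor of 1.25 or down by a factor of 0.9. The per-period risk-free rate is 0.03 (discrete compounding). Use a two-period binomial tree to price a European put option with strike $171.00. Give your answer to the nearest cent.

$19.43

Risk-neutral probability p = (1 + 0.03 − 0.9)/(1.25 − 0.9) = 0.1300/0.3500 = 0.3714
Terminal stock prices: S_uu = 234.4, S_ud = 168.8, S_dd = 121.5
Terminal payoffs (K − S): max(-63.38, 0) = 0, max(2.25, 0) = 2.25, max(49.5, 0) = 49.5
Node u (S = 187.5): V_u = 1/1.03·[0.3714·0.0000 + 0.6286·2.2500] = 1.3731
Node d (S = 135): V_d = 1/1.03·[0.3714·2.2500 + 0.6286·49.5000] = 31.0194
Node 0 (S = 150): V_0 = 1/1.03·[0.3714·1.3731 + 0.6286·31.0194] = 19.4252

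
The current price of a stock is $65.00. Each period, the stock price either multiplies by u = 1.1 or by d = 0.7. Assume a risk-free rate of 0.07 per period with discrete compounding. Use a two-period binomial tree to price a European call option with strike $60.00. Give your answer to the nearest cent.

$13.94

Risk-neutral probability p = (1 + 0.07 − 0.7)/(1.1 − 0.7) = 0.3700/0.4000 = 0.9250
Terminal stock prices: S_uu = 78.65, S_ud = 50.05, S_dd = 31.85
Terminal payoffs (S − K): max(18.65, 0) = 18.65, max(-9.95, 0) = 0, max(-28.15, 0) = 0
Node u (S = 71.5): V_u = 1/1.07·[0.9250·18.6500 + 0.0750·0.0000] = 16.1227
Node d (S = 45.5): V_d = 1/1.07·[0.9250·0.0000 + 0.0750·0.0000] = 0.0000
Node 0 (S = 65): V_0 = 1/1.07·[0.9250·16.1227 + 0.0750·0.0000] = 13.9378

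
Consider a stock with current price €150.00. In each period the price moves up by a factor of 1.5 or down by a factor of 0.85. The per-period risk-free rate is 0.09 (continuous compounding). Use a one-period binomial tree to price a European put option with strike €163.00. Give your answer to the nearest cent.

Risk-neutral probability p = (e^0.09 − 0.85)/(1.5 − 0.85) = 0.2442/0.6500 = 0.3757
Terminal stock prices: S_u = 225, S_d = 127.5
Terminal payoffs (K − S): max(-62, 0) = 0, max(35.5, 0) = 35.5
Node 0 (S = 150): V_0 = e^(−0.09)·[0.3757·0.0000 + 0.6243·35.5000] = 20.2567

€20.26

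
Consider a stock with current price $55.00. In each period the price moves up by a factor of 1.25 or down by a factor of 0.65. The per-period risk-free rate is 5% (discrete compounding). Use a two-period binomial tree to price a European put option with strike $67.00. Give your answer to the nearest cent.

Risk-neutral probability p = (1 + 0.05 − 0.65)/(1.25 − 0.65) = 0.4000/0.6000 = 0.6667
Terminal stock prices: S_uu = 85.94, S_ud = 44.69, S_dd = 23.24
Terminal payoffs (K − S): max(-18.94, 0) = 0, max(22.31, 0) = 22.31, max(43.76, 0) = 43.76
Node u (S = 68.75): V_u = 1/1.05·[0.6667·0.0000 + 0.3333·22.3125] = 7.0833
Node d (S = 35.75): V_d = 1/1.05·[0.6667·22.3125 + 0.3333·43.7625] = 28.0595
Node 0 (S = 55): V_0 = 1/1.05·[0.6667·7.0833 + 0.3333·28.0595] = 13.4051

$13.41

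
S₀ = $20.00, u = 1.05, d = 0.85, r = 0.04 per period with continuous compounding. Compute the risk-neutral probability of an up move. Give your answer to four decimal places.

Risk-neutral probability p = (e^0.04 − 0.85)/(1.05 − 0.85) = 0.1908/0.2000 = 0.9541

p = 0.9541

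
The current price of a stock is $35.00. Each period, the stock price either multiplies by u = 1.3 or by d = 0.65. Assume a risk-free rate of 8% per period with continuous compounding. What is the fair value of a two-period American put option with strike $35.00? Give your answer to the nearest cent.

Risk-neutral probability p = (e^0.08 − 0.65)/(1.3 − 0.65) = 0.4333/0.6500 = 0.6666
Terminal stock prices: S_uu = 59.15, S_ud = 29.57, S_dd = 14.79
Terminal payoffs (K − S): max(-24.15, 0) = 0, max(5.425, 0) = 5.425, max(20.21, 0) = 20.21
Node u (S = 45.5): continuation = e^(−0.08)·[0.6666·0.0000 + 0.3334·5.4250] = 1.6697; exercise value = 0.0000 ≤ continuation, so V_u = 1.6697
Node d (S = 22.75): continuation = e^(−0.08)·[0.6666·5.4250 + 0.3334·20.2125] = 9.5591; exercise value = 12.2500 > continuation, so V_d = 12.2500 (exercise)
Node 0 (S = 35): continuation = e^(−0.08)·[0.6666·1.6697 + 0.3334·12.2500] = 4.7976; exercise value = 0.0000 ≤ continuation, so V_0 = 4.7976

$4.80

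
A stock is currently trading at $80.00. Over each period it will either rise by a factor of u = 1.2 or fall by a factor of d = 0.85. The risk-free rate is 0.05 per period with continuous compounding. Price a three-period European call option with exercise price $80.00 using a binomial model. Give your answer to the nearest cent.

Risk-neutral probability p = (e^0.05 − 0.85)/(1.2 − 0.85) = 0.2013/0.3500 = 0.5751
Terminal stock prices: S_uuu = 138.2, S_uud = 97.92, S_udd = 69.36, S_ddd = 49.13
Terminal payoffs (S − K): max(58.24, 0) = 58.24, max(17.92, 0) = 17.92, max(-10.64, 0) = 0, max(-30.87, 0) = 0
Node uu (S = 115.2): V_uu = e^(−0.05)·[0.5751·58.2400 + 0.4249·17.9200] = 39.1016
Node ud (S = 81.6): V_ud = e^(−0.05)·[0.5751·17.9200 + 0.4249·0.0000] = 9.8025
Node dd (S = 57.8): V_dd = e^(−0.05)·[0.5751·0.0000 + 0.4249·0.0000] = 0.0000
Node u (S = 96): V_u = e^(−0.05)·[0.5751·39.1016 + 0.4249·9.8025] = 25.3515
Node d (S = 68): V_d = e^(−0.05)·[0.5751·9.8025 + 0.4249·0.0000] = 5.3621
Node 0 (S = 80): V_0 = e^(−0.05)·[0.5751·25.3515 + 0.4249·5.3621] = 16.0351

$16.04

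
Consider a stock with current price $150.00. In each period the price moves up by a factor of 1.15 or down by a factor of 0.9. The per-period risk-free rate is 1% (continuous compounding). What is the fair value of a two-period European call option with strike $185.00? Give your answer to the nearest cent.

$2.54

Risk-neutral probability p = (e^0.01 − 0.9)/(1.15 − 0.9) = 0.1101/0.2500 = 0.4402
Terminal stock prices: S_uu = 198.4, S_ud = 155.2, S_dd = 121.5
Terminal payoffs (S − K): max(13.37, 0) = 13.37, max(-29.75, 0) = 0, max(-63.5, 0) = 0
Node u (S = 172.5): V_u = e^(−0.01)·[0.4402·13.3750 + 0.5598·0.0000] = 5.8291
Node d (S = 135): V_d = e^(−0.01)·[0.4402·0.0000 + 0.5598·0.0000] = 0.0000
Node 0 (S = 150): V_0 = e^(−0.01)·[0.4402·5.8291 + 0.5598·0.0000] = 2.5404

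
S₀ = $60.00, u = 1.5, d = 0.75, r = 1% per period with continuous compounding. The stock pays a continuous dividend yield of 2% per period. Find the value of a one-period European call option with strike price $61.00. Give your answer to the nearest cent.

$9.19

Per-period risk-free factor R = e^0.01 = 1.0101; dividend-adjusted growth = e^(0.01−0.02) = 0.9900.
Risk-neutral probability p = (0.9900 − 0.75)/(1.5 − 0.75) = 0.2400/0.7500 = 0.3201
Terminal stock prices: S_u = 90, S_d = 45
Terminal payoffs (S − K): max(29, 0) = 29, max(-16, 0) = 0
Node 0 (S = 60): V_0 = e^(−0.01)·[0.3201·29.0000 + 0.6799·0.0000] = 9.1896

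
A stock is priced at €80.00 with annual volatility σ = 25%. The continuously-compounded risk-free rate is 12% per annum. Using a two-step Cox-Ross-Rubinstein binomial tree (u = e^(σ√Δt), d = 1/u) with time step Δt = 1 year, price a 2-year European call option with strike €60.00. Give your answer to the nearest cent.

€33.67

CRR parameters: u = e^(σ√Δt) = e^(0.25·√1) = 1.2840, d = 1/u = 0.7788
Per-period rate: rΔt = 0.12·1 = 0.12, so R = e^0.12 = 1.1275
Risk-neutral probability p = (e^0.12 − 0.7788)/(1.2840 − 0.7788) = 0.3487/0.5052 = 0.6902
Terminal stock prices: S_uu = 131.9, S_ud = 80, S_dd = 48.52
Terminal payoffs (S − K): max(71.9, 0) = 71.9, max(20, 0) = 20, max(-11.48, 0) = 0
Node u (S = 102.7): V_u = e^(−0.12)·[0.6902·71.8977 + 0.3098·20.0000] = 49.5068
Node d (S = 62.3): V_d = e^(−0.12)·[0.6902·20.0000 + 0.3098·0.0000] = 12.2427
Node 0 (S = 80): V_0 = e^(−0.12)·[0.6902·49.5068 + 0.3098·12.2427] = 33.6690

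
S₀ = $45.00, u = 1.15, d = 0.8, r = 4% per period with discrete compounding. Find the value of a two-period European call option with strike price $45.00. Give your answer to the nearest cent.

Risk-neutral probability p = (1 + 0.04 − 0.8)/(1.15 − 0.8) = 0.2400/0.3500 = 0.6857
Terminal stock prices: S_uu = 59.51, S_ud = 41.4, S_dd = 28.8
Terminal payoffs (S − K): max(14.51, 0) = 14.51, max(-3.6, 0) = 0, max(-16.2, 0) = 0
Node u (S = 51.75): V_u = 1/1.04·[0.6857·14.5125 + 0.3143·0.0000] = 9.5687
Node d (S = 36): V_d = 1/1.04·[0.6857·0.0000 + 0.3143·0.0000] = 0.0000
Node 0 (S = 45): V_0 = 1/1.04·[0.6857·9.5687 + 0.3143·0.0000] = 6.3090

$6.31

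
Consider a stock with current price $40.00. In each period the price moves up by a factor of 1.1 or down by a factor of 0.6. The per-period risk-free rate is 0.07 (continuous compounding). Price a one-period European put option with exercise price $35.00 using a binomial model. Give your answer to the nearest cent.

Risk-neutral probability p = (e^0.07 − 0.6)/(1.1 − 0.6) = 0.4725/0.5000 = 0.9450
Terminal stock prices: S_u = 44, S_d = 24
Terminal payoffs (K − S): max(-9, 0) = 0, max(11, 0) = 11
Node 0 (S = 40): V_0 = e^(−0.07)·[0.9450·0.0000 + 0.0550·11.0000] = 0.5639

$0.56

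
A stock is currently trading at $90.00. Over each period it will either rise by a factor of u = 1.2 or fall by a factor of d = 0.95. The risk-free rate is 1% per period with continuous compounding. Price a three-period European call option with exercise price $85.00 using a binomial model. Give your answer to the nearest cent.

Risk-neutral probability p = (e^0.01 − 0.95)/(1.2 − 0.95) = 0.0601/0.2500 = 0.2402
Terminal stock prices: S_uuu = 155.5, S_uud = 123.1, S_udd = 97.47, S_ddd = 77.16
Terminal payoffs (S − K): max(70.52, 0) = 70.52, max(38.12, 0) = 38.12, max(12.47, 0) = 12.47, max(-7.836, 0) = 0
Node uu (S = 129.6): V_uu = e^(−0.01)·[0.2402·70.5200 + 0.7598·38.1200] = 45.4458
Node ud (S = 102.6): V_ud = e^(−0.01)·[0.2402·38.1200 + 0.7598·12.4700] = 18.4458
Node dd (S = 81.22): V_dd = e^(−0.01)·[0.2402·12.4700 + 0.7598·0.0000] = 2.9655
Node u (S = 108): V_u = e^(−0.01)·[0.2402·45.4458 + 0.7598·18.4458] = 24.6831
Node d (S = 85.5): V_d = e^(−0.01)·[0.2402·18.4458 + 0.7598·2.9655] = 6.6174
Node 0 (S = 90): V_0 = e^(−0.01)·[0.2402·24.6831 + 0.7598·6.6174] = 10.8477

$10.85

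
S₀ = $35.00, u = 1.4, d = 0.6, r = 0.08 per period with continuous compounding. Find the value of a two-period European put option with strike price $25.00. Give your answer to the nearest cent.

Risk-neutral probability p = (e^0.08 − 0.6)/(1.4 − 0.6) = 0.4833/0.8000 = 0.6041
Terminal stock prices: S_uu = 68.6, S_ud = 29.4, S_dd = 12.6
Terminal payoffs (K − S): max(-43.6, 0) = 0, max(-4.4, 0) = 0, max(12.4, 0) = 12.4
Node u (S = 49): V_u = e^(−0.08)·[0.6041·0.0000 + 0.3959·0.0000] = 0.0000
Node d (S = 21): V_d = e^(−0.08)·[0.6041·0.0000 + 0.3959·12.4000] = 4.5316
Node 0 (S = 35): V_0 = e^(−0.08)·[0.6041·0.0000 + 0.3959·4.5316] = 1.6561

$1.66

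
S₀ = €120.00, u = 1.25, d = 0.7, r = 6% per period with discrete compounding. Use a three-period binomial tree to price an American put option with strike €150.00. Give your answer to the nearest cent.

€32.90

Risk-neutral probability p = (1 + 0.06 − 0.7)/(1.25 − 0.7) = 0.3600/0.5500 = 0.6545
Terminal stock prices: S_uuu = 234.4, S_uud = 131.2, S_udd = 73.5, S_ddd = 41.16
Terminal payoffs (K − S): max(-84.38, 0) = 0, max(18.75, 0) = 18.75, max(76.5, 0) = 76.5, max(108.8, 0) = 108.8
Node uu (S = 187.5): continuation = 1/1.06·[0.6545·0.0000 + 0.3455·18.7500] = 6.1106; exercise value = 0.0000 ≤ continuation, so V_uu = 6.1106
Node ud (S = 105): continuation = 1/1.06·[0.6545·18.7500 + 0.3455·76.5000] = 36.5094; exercise value = 45.0000 > continuation, so V_ud = 45.0000 (exercise)
Node dd (S = 58.8): continuation = 1/1.06·[0.6545·76.5000 + 0.3455·108.8400] = 82.7094; exercise value = 91.2000 > continuation, so V_dd = 91.2000 (exercise)
Node u (S = 150): continuation = 1/1.06·[0.6545·6.1106 + 0.3455·45.0000] = 18.4388; exercise value = 0.0000 ≤ continuation, so V_u = 18.4388
Node d (S = 84): continuation = 1/1.06·[0.6545·45.0000 + 0.3455·91.2000] = 57.5094; exercise value = 66.0000 > continuation, so V_d = 66.0000 (exercise)
Node 0 (S = 120): continuation = 1/1.06·[0.6545·18.4388 + 0.3455·66.0000] = 32.8953; exercise value = 30.0000 ≤ continuation, so V_0 = 32.8953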